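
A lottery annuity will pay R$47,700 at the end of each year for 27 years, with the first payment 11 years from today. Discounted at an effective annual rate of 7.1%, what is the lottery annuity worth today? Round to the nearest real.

R$285,255

Value one period before first payment (t=10): 47700 × [1 − (1+0.071)^(−27)] / 0.071 = 47700 × 11.874336 = 566,405.8140
Discount back 10 years: 566,405.8140 × (1+0.071)^(−10) = 566,405.8140 × 0.503623 = 285,254.8218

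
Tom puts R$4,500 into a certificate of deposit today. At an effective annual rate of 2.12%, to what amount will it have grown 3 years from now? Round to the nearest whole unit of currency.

R$4,792

FV = PV·(1+i)^n = 4,500 × 1.064958 = 4,792.3103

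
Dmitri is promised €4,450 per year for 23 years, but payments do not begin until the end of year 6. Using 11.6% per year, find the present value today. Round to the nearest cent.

€20,385.14

PV at t=5 (ordinary 23-year annuity): 4450 × a(23|0.116) = 4450 × 7.930028 = 35,288.6233
Discount back 5 years: 35,288.6233 × (1+0.116)^(−5) = 35,288.6233 × 0.577669 = 20,385.1421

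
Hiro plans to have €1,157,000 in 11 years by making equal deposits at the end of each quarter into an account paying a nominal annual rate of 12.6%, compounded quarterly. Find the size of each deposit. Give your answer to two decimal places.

€12,506.05

With 4 periods per year: i = 0.0315, n = 44.
FV-annuity factor = 92.515204; PMT = 1.157e+06 / 92.515204 = 12,506.0525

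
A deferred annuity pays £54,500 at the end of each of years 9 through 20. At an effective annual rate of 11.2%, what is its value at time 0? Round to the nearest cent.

Value one period before first payment (t=8): 54500 × [1 − (1+0.112)^(−12)] / 0.112 = 54500 × 6.430962 = 350,487.4274
Discount back 8 years: 350,487.4274 × (1+0.112)^(−8) = 350,487.4274 × 0.427722 = 149,911.2225

£149,911.22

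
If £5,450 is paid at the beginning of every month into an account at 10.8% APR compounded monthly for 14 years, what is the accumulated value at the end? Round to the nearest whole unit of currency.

Periodic rate i = 0.108/12 = 0.009; n = 14 × 12 = 168 periods.
FV = 5450 × [(1+0.009)^168 − 1] / 0.009 × (1+i) = 5450 × 392.974021 = 2,141,708.4142
(Beginning-of-period payments → annuity-due factor ×(1+i).)

£2,141,708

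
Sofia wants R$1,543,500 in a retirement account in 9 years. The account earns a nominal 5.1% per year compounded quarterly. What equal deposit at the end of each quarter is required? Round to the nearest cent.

R$34,053.35

Periodic rate i = 0.051/4 = 0.01275; n = 9 × 4 = 36 periods.
FV-annuity factor = 45.325943; PMT = 1.5435e+06 / 45.325943 = 34,053.3452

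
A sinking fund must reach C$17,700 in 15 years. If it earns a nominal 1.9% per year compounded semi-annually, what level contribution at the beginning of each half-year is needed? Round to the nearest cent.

With 2 periods per year: i = 0.0095, n = 30.
PMT = 17700 / ( [(1+0.0095)^30 − 1] / 0.0095 × (1+i) ) = 17700 / 34.851594 = 507.8677

C$507.87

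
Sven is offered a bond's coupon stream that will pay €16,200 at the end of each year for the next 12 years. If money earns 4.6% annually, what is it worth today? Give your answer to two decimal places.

€146,879.58

PV = PMT · [1 − (1+i)^(−n)] / i = 16200 · 9.066641 = 146,879.5766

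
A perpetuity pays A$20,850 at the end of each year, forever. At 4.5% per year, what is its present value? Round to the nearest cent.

A$463,333.33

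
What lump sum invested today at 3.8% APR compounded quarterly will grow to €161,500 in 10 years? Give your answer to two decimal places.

i = 0.038/4 = 0.0095 per quarter; n = 10·4 = 40.
PV = 161,500 / (1 + 0.0095)^40 = 161,500 / 1.459664 = 110,641.8925

€110,641.89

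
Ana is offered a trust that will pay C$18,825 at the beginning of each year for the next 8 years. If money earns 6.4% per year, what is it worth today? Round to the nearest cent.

C$122,435.52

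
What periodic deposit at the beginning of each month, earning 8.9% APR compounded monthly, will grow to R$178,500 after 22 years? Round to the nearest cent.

i = 0.089/12 = 0.00741667 per month; n = 22·12 = 264.
PMT = 178500 / ( [(1+0.00741667)^264 − 1] / 0.00741667 × (1+i) ) = 178500 / 819.625428 = 217.7824

R$217.78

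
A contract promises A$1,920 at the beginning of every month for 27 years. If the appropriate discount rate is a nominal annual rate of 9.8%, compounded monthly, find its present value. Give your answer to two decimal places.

A$220,027.38

With 12 periods per year: i = 0.00816667, n = 324.
Annuity factor a(324|0.00816667) × (1+i) = 114.597594; PV = 1920 × 114.597594 = 220,027.3809
Payments are at the start of each period, so multiply by (1+i).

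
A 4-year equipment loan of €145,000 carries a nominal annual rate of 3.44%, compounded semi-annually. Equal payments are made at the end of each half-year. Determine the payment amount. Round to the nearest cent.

€19,555.78

With 2 periods per year: i = 0.0172, n = 8.
Annuity-PV factor = 7.414688; PMT = 145000 / 7.414688 = 19,555.7779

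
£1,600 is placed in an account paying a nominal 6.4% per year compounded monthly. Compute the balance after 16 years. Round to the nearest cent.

£4,442.79

Periodic rate i = 0.064/12 = 0.00533333; n = 16 × 12 = 192 periods.
FV = PV·(1+i)^n = 1,600 × 2.776744 = 4,442.7903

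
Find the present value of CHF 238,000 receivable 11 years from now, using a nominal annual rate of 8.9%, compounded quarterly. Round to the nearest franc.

CHF 90,378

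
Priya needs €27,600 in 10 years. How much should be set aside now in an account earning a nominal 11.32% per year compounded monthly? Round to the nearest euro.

€8,945

i = 0.1132/12 = 0.00943333 per month; n = 10·12 = 120.
PV = FV·(1+i)^(−n) = 27,600 × 0.324103 = 8,945.2413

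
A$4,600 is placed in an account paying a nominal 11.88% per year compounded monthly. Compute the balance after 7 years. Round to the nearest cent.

A$10,523.04

Periodic rate i = 0.1188/12 = 0.0099; n = 7 × 12 = 84 periods.
4,600 × (1+0.0099)^84 = 4,600 × 2.287617 = 10,523.0370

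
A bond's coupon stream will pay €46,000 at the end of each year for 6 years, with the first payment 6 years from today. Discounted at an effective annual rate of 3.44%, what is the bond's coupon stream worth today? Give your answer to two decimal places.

€207,386.73

PV at t=5 (ordinary 6-year annuity): 46000 × a(6|0.0344) = 46000 × 5.339071 = 245,597.2604
Discount back 5 years: 245,597.2604 × (1+0.0344)^(−5) = 245,597.2604 × 0.844418 = 207,386.7275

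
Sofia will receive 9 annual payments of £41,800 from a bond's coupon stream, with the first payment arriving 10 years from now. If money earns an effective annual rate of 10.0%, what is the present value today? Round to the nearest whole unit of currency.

£102,092

Value one period before first payment (t=9): 41800 × [1 − (1+0.1)^(−9)] / 0.1 = 41800 × 5.759024 = 240,727.1955
Discount back 9 years: 240,727.1955 × (1+0.1)^(−9) = 240,727.1955 × 0.424098 = 102,091.8303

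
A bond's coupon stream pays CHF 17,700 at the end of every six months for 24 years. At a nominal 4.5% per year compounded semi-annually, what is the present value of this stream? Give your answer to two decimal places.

With 2 periods per year: i = 0.0225, n = 48.
Annuity factor a(48|0.0225) = 29.169548; PV = 17700 × 29.169548 = 516,300.9955

CHF 516,301.00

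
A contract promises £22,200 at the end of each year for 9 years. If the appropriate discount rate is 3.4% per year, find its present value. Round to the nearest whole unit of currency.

£169,672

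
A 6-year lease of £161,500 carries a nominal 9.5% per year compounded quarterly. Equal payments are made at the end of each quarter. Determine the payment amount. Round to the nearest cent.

£8,905.69

i = 0.095/4 = 0.02375 per quarter; n = 6·4 = 24.
Annuity-PV factor = 18.134469; PMT = 161500 / 18.134469 = 8,905.6925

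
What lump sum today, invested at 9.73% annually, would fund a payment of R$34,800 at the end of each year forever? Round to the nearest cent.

R$357,656.73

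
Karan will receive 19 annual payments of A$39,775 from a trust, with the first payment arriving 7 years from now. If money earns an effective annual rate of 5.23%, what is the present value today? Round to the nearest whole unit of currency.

PV at t=6 (ordinary 19-year annuity): 39775 × a(19|0.0523) = 39775 × 11.861966 = 471,809.6859
PV₀ = 471,809.6859 / (1+0.0523)^6 = 471,809.6859 / 1.357805 = 347,479.6936

A$347,480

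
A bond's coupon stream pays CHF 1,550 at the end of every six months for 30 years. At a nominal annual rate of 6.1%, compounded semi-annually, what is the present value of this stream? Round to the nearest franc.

With 2 periods per year: i = 0.0305, n = 60.
PV = 1550 × [1 − (1+0.0305)^(−60)] / 0.0305 = 1550 × 27.381578 = 42,441.4457

CHF 42,441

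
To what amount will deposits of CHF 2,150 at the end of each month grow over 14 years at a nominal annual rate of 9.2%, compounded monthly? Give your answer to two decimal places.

CHF 731,307.29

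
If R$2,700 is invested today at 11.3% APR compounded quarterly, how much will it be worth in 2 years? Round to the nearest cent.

R$3,374.07

With 4 periods per year: i = 0.02825, n = 8.
FV = PV·(1+i)^n = 2,700 × 1.249654 = 3,374.0655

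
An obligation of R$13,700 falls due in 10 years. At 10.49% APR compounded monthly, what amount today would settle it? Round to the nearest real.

With 12 periods per year: i = 0.00874167, n = 120.
Discount factor = (1+0.00874167)^(−120) = 0.351888; PV = 13,700 × 0.351888 = 4,820.8694

R$4,821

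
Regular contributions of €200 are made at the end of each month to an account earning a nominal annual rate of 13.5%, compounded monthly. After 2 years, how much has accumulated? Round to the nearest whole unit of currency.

€5,475

Periodic rate i = 0.135/12 = 0.01125; n = 2 × 12 = 24 periods.
FV = 200 × [(1+0.01125)^24 − 1] / 0.01125 = 200 × 27.376998 = 5,475.3996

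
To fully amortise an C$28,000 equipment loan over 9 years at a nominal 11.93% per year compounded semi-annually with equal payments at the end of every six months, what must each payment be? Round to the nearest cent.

With 2 periods per year: i = 0.05965, n = 18.
Annuity-PV factor = 10.856118; PMT = 28000 / 10.856118 = 2,579.1909

C$2,579.19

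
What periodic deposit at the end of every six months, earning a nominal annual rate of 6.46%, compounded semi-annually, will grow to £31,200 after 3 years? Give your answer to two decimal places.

Periodic rate i = 0.0646/2 = 0.0323; n = 3 × 2 = 6 periods.
FV-annuity factor = 6.505878; PMT = 31200 / 6.505878 = 4,795.6634

£4,795.66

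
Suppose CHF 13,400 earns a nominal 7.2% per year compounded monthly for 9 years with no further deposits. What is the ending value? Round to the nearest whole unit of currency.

CHF 25,567

With 12 periods per year: i = 0.006, n = 108.
FV = 13,400 × (1 + 0.006)^108 = 25,567.4088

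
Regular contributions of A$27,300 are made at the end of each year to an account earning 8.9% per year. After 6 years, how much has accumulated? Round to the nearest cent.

FV = 27300 × [(1+0.089)^6 − 1] / 0.089 = 27300 × 7.504377 = 204,869.4804

A$204,869.48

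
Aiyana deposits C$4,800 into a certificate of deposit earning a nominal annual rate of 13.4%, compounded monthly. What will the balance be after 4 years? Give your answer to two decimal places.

i = 0.134/12 = 0.0111667 per month; n = 4·12 = 48.
FV = PV·(1+i)^n = 4,800 × 1.704087 = 8,179.6171

C$8,179.62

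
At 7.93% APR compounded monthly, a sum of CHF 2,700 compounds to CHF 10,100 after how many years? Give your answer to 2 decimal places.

Periodic rate i = 0.0793/12 = 0.00660833.
(1+i)^n = 10100/2700 = 3.74074, so n = ln 3.74074 / ln 1.00661 = 200.2983 months
= 200.2983/12 years

16.69 years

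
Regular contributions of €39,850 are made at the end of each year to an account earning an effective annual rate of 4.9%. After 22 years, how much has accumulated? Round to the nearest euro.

€1,516,397

FV = 39850 × [(1+0.049)^22 − 1] / 0.049 = 39850 × 38.052624 = 1,516,397.0703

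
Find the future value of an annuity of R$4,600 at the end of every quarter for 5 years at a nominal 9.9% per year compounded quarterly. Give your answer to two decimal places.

i = 0.099/4 = 0.02475 per quarter; n = 5·4 = 20.
FV = PMT · [(1+i)^n − 1] / i = 4600 · 25.480472 = 117,210.1714

R$117,210.17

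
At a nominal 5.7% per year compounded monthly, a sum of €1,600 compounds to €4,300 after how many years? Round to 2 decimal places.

17.39 years

Periodic rate i = 0.057/12 = 0.00475.
(1+i)^n = 4300/1600 = 2.68750, so n = ln 2.68750 / ln 1.00475 = 208.6226 months
= 208.6226/12 years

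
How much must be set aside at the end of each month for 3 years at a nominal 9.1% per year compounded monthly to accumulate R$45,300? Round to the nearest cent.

Periodic rate i = 0.091/12 = 0.00758333; n = 3 × 12 = 36 periods.
PMT = 45300 / ( [(1+0.00758333)^36 − 1] / 0.00758333 ) = 45300 / 41.215085 = 1,099.1121

R$1,099.11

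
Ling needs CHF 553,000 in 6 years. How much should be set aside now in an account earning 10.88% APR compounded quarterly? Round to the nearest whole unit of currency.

CHF 290,406

i = 0.1088/4 = 0.0272 per quarter; n = 6·4 = 24.
Discount factor = (1+0.0272)^(−24) = 0.525146; PV = 553,000 × 0.525146 = 290,405.5245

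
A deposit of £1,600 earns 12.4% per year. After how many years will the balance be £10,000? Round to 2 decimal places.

n = ln(10000/1600) / ln(1+0.124) = ln(6.25000) / 0.116894 = 15.6773 years

15.68 years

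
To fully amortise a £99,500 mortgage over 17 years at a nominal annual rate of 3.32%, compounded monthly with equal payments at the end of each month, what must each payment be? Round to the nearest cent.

£638.92

With 12 periods per year: i = 0.00276667, n = 204.
Annuity-PV factor = 155.730854; PMT = 99500 / 155.730854 = 638.9228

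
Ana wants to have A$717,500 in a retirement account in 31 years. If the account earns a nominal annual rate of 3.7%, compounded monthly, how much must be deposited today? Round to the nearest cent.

A$228,271.93

i = 0.037/12 = 0.00308333 per month; n = 31·12 = 372.
PV = FV·(1+i)^(−n) = 717,500 × 0.318149 = 228,271.9344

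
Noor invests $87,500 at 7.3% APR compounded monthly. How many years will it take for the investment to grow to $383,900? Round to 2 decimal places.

20.32 years

Periodic rate i = 0.073/12 = 0.00608333.
n = ln(383900/87500) / ln(1+0.00608333) = ln(4.38743) / 0.006065 = 243.8197 months
= 243.8197/12 years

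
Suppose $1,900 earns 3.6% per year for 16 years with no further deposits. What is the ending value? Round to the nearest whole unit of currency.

$3,346

FV = PV·(1+i)^n = 1,900 × 1.760987 = 3,345.8748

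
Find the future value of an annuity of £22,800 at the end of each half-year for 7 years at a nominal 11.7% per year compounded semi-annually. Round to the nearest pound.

With 2 periods per year: i = 0.0585, n = 14.
Accumulation factor s(14|0.0585) = 20.795250; FV = 22800 × 20.795250 = 474,131.7045

£474,132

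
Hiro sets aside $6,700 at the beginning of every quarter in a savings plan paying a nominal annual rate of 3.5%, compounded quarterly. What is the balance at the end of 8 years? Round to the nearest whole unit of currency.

i = 0.035/4 = 0.00875 per quarter; n = 8·4 = 32.
FV = PMT · [(1+i)^n − 1] / i × (1+i) = 6700 · 37.066588 = 248,346.1410
(Beginning-of-period payments → annuity-due factor ×(1+i).)

$248,346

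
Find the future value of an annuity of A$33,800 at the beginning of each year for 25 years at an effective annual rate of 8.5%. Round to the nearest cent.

FV = PMT · [(1+i)^n − 1] / i × (1+i) = 33800 · 85.354555 = 2,884,983.9515
(Beginning-of-period payments → annuity-due factor ×(1+i).)

A$2,884,983.95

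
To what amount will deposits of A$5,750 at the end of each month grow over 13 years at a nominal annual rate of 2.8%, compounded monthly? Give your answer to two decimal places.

i = 0.028/12 = 0.00233333 per month; n = 13·12 = 156.
Accumulation factor s(156|0.00233333) = 187.913214; FV = 5750 × 187.913214 = 1,080,500.9796

A$1,080,500.98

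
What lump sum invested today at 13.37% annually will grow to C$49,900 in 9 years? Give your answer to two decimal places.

PV = 49,900 / (1 + 0.1337)^9 = 49,900 / 3.093736 = 16,129.3634

C$16,129.36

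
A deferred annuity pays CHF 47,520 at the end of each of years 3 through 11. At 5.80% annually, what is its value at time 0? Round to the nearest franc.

CHF 291,280

PV at t=2 (ordinary 9-year annuity): 47520 × a(9|0.058) = 47520 × 6.861292 = 326,048.6065
Discount back 2 years: 326,048.6065 × (1+0.058)^(−2) = 326,048.6065 × 0.893364 = 291,280.2328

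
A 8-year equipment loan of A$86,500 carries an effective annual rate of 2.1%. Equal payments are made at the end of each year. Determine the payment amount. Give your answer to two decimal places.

PMT = 86500 / ( [1 − (1+0.021)^(−8)] / 0.021 ) = 86500 / 7.294011 = 11,859.0441

A$11,859.04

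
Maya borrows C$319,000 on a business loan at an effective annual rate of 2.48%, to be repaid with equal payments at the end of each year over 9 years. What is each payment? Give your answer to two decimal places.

C$39,983.00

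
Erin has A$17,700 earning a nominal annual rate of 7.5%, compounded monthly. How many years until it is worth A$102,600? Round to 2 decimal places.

Periodic rate i = 0.075/12 = 0.00625.
(1+i)^n = 102600/17700 = 5.79661, so n = ln 5.79661 / ln 1.00625 = 282.0415 months
= 282.0415/12 years

23.50 years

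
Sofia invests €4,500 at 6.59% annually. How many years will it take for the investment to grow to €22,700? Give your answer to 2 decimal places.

25.36 years

(1+i)^n = 22700/4500 = 5.04444, so n = ln 5.04444 / ln 1.0659 = 25.3573 years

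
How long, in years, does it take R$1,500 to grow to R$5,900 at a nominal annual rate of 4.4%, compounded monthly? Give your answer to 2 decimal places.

Periodic rate i = 0.044/12 = 0.00366667.
n = ln(5900/1500) / ln(1+0.00366667) = ln(3.93333) / 0.003660 = 374.1808 months
= 374.1808/12 years

31.18 years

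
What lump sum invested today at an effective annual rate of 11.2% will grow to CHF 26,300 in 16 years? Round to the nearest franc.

CHF 4,811

Discount factor = (1+0.112)^(−16) = 0.182946; PV = 26,300 × 0.182946 = 4,811.4852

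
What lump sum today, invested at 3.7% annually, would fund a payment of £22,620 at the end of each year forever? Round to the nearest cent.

PV = PMT / i = 22620 / 0.037 = 611,351.3514

£611,351.35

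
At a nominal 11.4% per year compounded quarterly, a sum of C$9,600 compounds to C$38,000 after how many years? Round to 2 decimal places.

Periodic rate i = 0.114/4 = 0.0285.
(1+i)^n = 38000/9600 = 3.95833, so n = ln 3.95833 / ln 1.0285 = 48.9592 quarters
= 48.9592/4 years

12.24 years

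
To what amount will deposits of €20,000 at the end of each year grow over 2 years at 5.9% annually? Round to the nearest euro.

€41,180

Accumulation factor s(2|0.059) = 2.059000; FV = 20000 × 2.059000 = 41,180.0000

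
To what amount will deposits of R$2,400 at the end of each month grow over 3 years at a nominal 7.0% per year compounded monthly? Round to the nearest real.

R$95,832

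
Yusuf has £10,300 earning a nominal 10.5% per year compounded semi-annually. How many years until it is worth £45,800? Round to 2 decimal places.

Periodic rate i = 0.105/2 = 0.0525.
n = ln(45800/10300) / ln(1+0.0525) = ln(4.44660) / 0.051168 = 29.1614 half-years
= 29.1614/2 years

14.58 years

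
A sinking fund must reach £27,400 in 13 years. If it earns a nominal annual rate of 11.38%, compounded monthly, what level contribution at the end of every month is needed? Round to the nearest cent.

£77.34

With 12 periods per year: i = 0.00948333, n = 156.
PMT = 27400 / ( [(1+0.00948333)^156 − 1] / 0.00948333 ) = 27400 / 354.286103 = 77.3386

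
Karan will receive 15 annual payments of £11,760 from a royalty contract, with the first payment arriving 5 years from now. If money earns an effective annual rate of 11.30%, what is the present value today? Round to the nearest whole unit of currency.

£54,207

Value one period before first payment (t=4): 11760 × [1 − (1+0.113)^(−15)] / 0.113 = 11760 × 7.073348 = 83,182.5774
PV₀ = 83,182.5774 / (1+0.113)^4 = 83,182.5774 / 1.534549 = 54,206.5435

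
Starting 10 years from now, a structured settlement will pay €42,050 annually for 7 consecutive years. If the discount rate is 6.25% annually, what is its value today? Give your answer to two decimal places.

€134,826.52

PV at t=9 (ordinary 7-year annuity): 42050 × a(7|0.0625) = 42050 × 5.533116 = 232,667.5273
Discount back 9 years: 232,667.5273 × (1+0.0625)^(−9) = 232,667.5273 × 0.579481 = 134,826.5202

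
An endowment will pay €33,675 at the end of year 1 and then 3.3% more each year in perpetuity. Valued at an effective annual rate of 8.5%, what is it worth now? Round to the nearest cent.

PV = D₁/(r − g) = 33675/(0.085 − 0.033) = 647,596.1538

€647,596.15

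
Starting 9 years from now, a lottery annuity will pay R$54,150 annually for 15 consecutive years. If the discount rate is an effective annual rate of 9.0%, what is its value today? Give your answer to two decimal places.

R$219,057.74

PV at t=8 (ordinary 15-year annuity): 54150 × a(15|0.09) = 54150 × 8.060688 = 436,486.2785
PV₀ = 436,486.2785 / (1+0.09)^8 = 436,486.2785 / 1.992563 = 219,057.7447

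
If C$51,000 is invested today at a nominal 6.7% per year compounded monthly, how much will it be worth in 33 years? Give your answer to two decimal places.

Periodic rate i = 0.067/12 = 0.00558333; n = 33 × 12 = 396 periods.
FV = PV·(1+i)^n = 51,000 × 9.068896 = 462,513.6809

C$462,513.68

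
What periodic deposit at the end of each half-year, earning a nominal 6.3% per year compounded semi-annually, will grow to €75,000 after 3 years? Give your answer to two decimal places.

€11,551.22

With 2 periods per year: i = 0.0315, n = 6.
PMT = 75000 / ( [(1+0.0315)^6 − 1] / 0.0315 ) = 75000 / 6.492820 = 11,551.2216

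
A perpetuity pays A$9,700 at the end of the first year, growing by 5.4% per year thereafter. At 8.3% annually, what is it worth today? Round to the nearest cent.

A$334,482.76

PV = D₁/(r − g) = 9700/(0.083 − 0.054) = 334,482.7586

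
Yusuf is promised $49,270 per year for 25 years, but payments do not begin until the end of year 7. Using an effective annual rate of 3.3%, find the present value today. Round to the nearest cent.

Value one period before first payment (t=6): 49270 × [1 − (1+0.033)^(−25)] / 0.033 = 49270 × 16.845108 = 829,958.4628
PV₀ = 829,958.4628 / (1+0.033)^6 = 829,958.4628 / 1.215072 = 683,053.0400

$683,053.04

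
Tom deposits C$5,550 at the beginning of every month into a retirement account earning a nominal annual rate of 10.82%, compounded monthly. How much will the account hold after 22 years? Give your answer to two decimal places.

C$6,021,047.98

i = 0.1082/12 = 0.00901667 per month; n = 22·12 = 264.
FV = PMT · [(1+i)^n − 1] / i × (1+i) = 5550 · 1084.873510 = 6,021,047.9802
Payments are at the start of each period, so multiply by (1+i).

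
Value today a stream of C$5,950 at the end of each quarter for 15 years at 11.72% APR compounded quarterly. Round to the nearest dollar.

C$167,169

Periodic rate i = 0.1172/4 = 0.0293; n = 15 × 4 = 60 periods.
Annuity factor a(60|0.0293) = 28.095572; PV = 5950 × 28.095572 = 167,168.6525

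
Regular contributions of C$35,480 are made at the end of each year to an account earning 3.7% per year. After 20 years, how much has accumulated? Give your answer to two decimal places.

C$1,024,237.71

FV = PMT · [(1+i)^n − 1] / i = 35480 · 28.868030 = 1,024,237.7050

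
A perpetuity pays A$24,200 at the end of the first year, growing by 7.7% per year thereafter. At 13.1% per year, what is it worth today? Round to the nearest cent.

PV = D₁/(r − g) = 24200/(0.131 − 0.077) = 448,148.1481

A$448,148.15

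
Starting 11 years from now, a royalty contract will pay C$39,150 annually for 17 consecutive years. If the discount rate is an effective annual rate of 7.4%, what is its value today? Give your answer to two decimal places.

Value one period before first payment (t=10): 39150 × [1 − (1+0.074)^(−17)] / 0.074 = 39150 × 9.498422 = 371,863.2037
PV₀ = 371,863.2037 / (1+0.074)^10 = 371,863.2037 / 2.041939 = 182,112.7669

C$182,112.77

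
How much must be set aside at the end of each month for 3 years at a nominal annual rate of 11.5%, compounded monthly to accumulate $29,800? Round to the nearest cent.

$697.10

Periodic rate i = 0.115/12 = 0.00958333; n = 3 × 12 = 36 periods.
PMT = 29800 / ( [(1+0.00958333)^36 − 1] / 0.00958333 ) = 29800 / 42.748428 = 697.1017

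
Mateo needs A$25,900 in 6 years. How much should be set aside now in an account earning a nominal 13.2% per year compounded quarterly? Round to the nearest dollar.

A$11,882

With 4 periods per year: i = 0.033, n = 24.
PV = 25,900 / (1 + 0.033)^24 = 25,900 / 2.179755 = 11,882.0684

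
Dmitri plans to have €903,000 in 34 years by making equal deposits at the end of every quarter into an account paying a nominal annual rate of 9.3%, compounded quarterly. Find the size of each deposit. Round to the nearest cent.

€964.03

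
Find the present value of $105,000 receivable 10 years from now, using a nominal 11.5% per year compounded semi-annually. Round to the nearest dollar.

$34,323

i = 0.115/2 = 0.0575 per half-year; n = 10·2 = 20.
Discount factor = (1+0.0575)^(−20) = 0.326883; PV = 105,000 × 0.326883 = 34,322.7264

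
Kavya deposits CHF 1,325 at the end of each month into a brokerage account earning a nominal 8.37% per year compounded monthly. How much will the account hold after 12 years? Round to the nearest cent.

CHF 326,883.81

Periodic rate i = 0.0837/12 = 0.006975; n = 12 × 12 = 144 periods.
FV = 1325 × [(1+0.006975)^144 − 1] / 0.006975 = 1325 × 246.704764 = 326,883.8122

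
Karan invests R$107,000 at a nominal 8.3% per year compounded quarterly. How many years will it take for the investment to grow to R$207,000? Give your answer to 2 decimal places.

8.03 years

Periodic rate i = 0.083/4 = 0.02075.
n = ln(207000/107000) / ln(1+0.02075) = ln(1.93458) / 0.020538 = 32.1307 quarters
= 32.1307/4 years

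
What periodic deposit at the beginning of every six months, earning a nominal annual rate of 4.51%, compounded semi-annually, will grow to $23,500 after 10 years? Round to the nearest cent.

$922.07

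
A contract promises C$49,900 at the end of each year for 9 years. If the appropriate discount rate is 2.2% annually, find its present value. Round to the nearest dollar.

C$403,435

Annuity factor a(9|0.022) = 8.084876; PV = 49900 × 8.084876 = 403,435.3099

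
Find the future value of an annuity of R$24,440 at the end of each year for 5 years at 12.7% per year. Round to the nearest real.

R$157,437

FV = PMT · [(1+i)^n − 1] / i = 24440 · 6.441792 = 157,437.3979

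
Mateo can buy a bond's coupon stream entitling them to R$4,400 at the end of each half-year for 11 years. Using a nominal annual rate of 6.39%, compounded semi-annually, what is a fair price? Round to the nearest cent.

With 2 periods per year: i = 0.03195, n = 22.
PV = PMT · [1 − (1+i)^(−n)] / i = 4400 · 15.629997 = 68,771.9866

R$68,771.99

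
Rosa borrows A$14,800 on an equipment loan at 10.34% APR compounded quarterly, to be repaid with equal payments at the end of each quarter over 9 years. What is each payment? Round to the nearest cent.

A$636.58

With 4 periods per year: i = 0.02585, n = 36.
PMT = 14800 / ( [1 − (1+0.02585)^(−36)] / 0.02585 ) = 14800 / 23.249231 = 636.5802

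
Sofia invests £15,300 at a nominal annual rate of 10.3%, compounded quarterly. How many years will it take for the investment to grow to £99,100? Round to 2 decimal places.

Periodic rate i = 0.103/4 = 0.02575.
n = ln(99100/15300) / ln(1+0.02575) = ln(6.47712) / 0.025424 = 73.4846 quarters
= 73.4846/4 years

18.37 years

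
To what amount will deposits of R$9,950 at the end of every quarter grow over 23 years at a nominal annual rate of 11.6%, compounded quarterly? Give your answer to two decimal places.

R$4,417,253.96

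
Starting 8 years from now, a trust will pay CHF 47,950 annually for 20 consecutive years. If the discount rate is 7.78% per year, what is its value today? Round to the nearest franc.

CHF 283,266

Value one period before first payment (t=7): 47950 × [1 − (1+0.0778)^(−20)] / 0.0778 = 47950 × 9.980992 = 478,588.5535
Discount back 7 years: 478,588.5535 × (1+0.0778)^(−7) = 478,588.5535 × 0.591879 = 283,266.3930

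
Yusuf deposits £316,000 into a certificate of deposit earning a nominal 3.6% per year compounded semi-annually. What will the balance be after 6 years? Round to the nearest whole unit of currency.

£391,436

Periodic rate i = 0.036/2 = 0.018; n = 6 × 2 = 12 periods.
316,000 × (1+0.018)^12 = 316,000 × 1.238721 = 391,435.6880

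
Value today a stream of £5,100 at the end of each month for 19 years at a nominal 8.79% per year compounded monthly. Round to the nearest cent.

With 12 periods per year: i = 0.007325, n = 228.
PV = PMT · [1 − (1+i)^(−n)] / i = 5100 · 110.665189 = 564,392.4658

£564,392.47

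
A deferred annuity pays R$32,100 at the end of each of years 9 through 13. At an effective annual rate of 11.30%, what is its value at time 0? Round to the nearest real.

PV at t=8 (ordinary 5-year annuity): 32100 × a(5|0.113) = 32100 × 3.668174 = 117,748.3872
PV₀ = 117,748.3872 / (1+0.113)^8 = 117,748.3872 / 2.354840 = 50,002.7227

R$50,003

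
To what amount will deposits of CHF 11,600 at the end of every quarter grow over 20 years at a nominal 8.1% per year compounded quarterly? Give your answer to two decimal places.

With 4 periods per year: i = 0.02025, n = 80.
FV = PMT · [(1+i)^n − 1] / i = 11600 · 196.146540 = 2,275,299.8650

CHF 2,275,299.87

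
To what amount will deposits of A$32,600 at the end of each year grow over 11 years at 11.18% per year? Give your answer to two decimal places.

A$643,962.52

Accumulation factor s(11|0.1118) = 19.753452; FV = 32600 × 19.753452 = 643,962.5245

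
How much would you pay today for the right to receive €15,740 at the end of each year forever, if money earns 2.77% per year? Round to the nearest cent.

PV = PMT / i = 15740 / 0.0277 = 568,231.0469

€568,231.05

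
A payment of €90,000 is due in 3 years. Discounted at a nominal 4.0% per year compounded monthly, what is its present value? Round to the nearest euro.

€79,839

i = 0.04/12 = 0.00333333 per month; n = 3·12 = 36.
Discount factor = (1+0.00333333)^(−36) = 0.887097; PV = 90,000 × 0.887097 = 79,838.7701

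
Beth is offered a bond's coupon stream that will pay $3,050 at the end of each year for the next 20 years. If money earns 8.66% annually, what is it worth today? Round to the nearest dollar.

$28,530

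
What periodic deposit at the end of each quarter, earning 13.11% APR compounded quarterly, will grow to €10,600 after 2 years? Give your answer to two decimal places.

With 4 periods per year: i = 0.032775, n = 8.
PMT = 10600 / ( [(1+0.032775)^8 − 1] / 0.032775 ) = 10600 / 8.980385 = 1,180.3502

€1,180.35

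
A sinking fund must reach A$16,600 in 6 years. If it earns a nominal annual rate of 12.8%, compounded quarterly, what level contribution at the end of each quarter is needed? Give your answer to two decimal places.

A$470.22

With 4 periods per year: i = 0.032, n = 24.
PMT = 16600 / ( [(1+0.032)^24 − 1] / 0.032 ) = 16600 / 35.302252 = 470.2250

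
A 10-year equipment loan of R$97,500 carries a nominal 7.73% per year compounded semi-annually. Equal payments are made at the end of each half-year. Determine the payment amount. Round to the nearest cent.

R$7,088.72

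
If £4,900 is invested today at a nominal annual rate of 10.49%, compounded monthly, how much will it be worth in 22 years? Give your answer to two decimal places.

i = 0.1049/12 = 0.00874167 per month; n = 22·12 = 264.
FV = PV·(1+i)^n = 4,900 × 9.951979 = 48,764.6955

£48,764.70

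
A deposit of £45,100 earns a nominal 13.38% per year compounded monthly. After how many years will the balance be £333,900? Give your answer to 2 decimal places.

15.05 years

Periodic rate i = 0.1338/12 = 0.01115.
n = ln(333900/45100) / ln(1+0.01115) = ln(7.40355) / 0.011088 = 180.5470 months
= 180.5470/12 years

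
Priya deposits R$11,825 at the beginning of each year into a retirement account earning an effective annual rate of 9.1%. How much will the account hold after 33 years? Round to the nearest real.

R$2,368,967

Accumulation factor s(33|0.091) × (1+i) = 200.335498; FV = 11825 × 200.335498 = 2,368,967.2595
Payments are at the start of each period, so multiply by (1+i).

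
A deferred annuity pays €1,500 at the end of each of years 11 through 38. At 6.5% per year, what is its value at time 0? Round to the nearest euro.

€10,186

PV at t=10 (ordinary 28-year annuity): 1500 × a(28|0.065) = 1500 × 12.746477 = 19,119.7150
Discount back 10 years: 19,119.7150 × (1+0.065)^(−10) = 19,119.7150 × 0.532726 = 10,185.5700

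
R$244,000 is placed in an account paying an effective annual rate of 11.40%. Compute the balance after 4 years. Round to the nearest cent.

FV = PV·(1+i)^n = 244,000 × 1.540071 = 375,777.3416

R$375,777.34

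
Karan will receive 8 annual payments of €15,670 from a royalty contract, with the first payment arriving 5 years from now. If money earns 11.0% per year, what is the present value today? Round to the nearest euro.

€53,120

PV at t=4 (ordinary 8-year annuity): 15670 × a(8|0.11) = 15670 × 5.146123 = 80,639.7437
Discount back 4 years: 80,639.7437 × (1+0.11)^(−4) = 80,639.7437 × 0.658731 = 53,119.8969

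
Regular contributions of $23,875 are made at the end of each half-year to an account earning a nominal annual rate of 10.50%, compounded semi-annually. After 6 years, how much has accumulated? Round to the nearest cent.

With 2 periods per year: i = 0.0525, n = 12.
FV = PMT · [(1+i)^n − 1] / i = 23875 · 16.149405 = 385,567.0556

$385,567.06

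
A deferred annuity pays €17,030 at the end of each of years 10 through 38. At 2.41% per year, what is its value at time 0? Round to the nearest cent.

€284,434.41

Value one period before first payment (t=9): 17030 × [1 − (1+0.0241)^(−29)] / 0.0241 = 17030 × 20.694207 = 352,422.3412
PV₀ = 352,422.3412 / (1+0.0241)^9 = 352,422.3412 / 1.239028 = 284,434.4112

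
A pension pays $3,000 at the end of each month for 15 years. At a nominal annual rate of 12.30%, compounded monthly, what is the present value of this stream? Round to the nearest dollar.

i = 0.123/12 = 0.01025 per month; n = 15·12 = 180.
Annuity factor a(180|0.01025) = 81.998399; PV = 3000 × 81.998399 = 245,995.1979

$245,995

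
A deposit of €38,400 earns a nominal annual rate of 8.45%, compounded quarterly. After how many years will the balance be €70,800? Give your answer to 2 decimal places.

Periodic rate i = 0.0845/4 = 0.021125.
(1+i)^n = 70800/38400 = 1.84375, so n = ln 1.84375 / ln 1.02113 = 29.2659 quarters
= 29.2659/4 years

7.32 years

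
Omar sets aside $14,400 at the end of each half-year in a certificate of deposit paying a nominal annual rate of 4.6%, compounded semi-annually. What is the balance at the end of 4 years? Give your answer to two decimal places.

$124,912.68

i = 0.046/2 = 0.023 per half-year; n = 4·2 = 8.
FV = PMT · [(1+i)^n − 1] / i = 14400 · 8.674492 = 124,912.6782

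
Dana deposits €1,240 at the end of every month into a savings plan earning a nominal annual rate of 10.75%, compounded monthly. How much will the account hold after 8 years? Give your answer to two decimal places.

€187,436.63

i = 0.1075/12 = 0.00895833 per month; n = 8·12 = 96.
Accumulation factor s(96|0.00895833) = 151.158576; FV = 1240 × 151.158576 = 187,436.6340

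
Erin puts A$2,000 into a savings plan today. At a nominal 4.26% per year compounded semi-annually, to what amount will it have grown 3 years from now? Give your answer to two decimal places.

A$2,269.60

With 2 periods per year: i = 0.0213, n = 6.
FV = PV·(1+i)^n = 2,000 × 1.134802 = 2,269.6035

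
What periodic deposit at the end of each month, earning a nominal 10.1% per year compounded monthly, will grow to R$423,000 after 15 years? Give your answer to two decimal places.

R$1,011.24

With 12 periods per year: i = 0.00841667, n = 180.
FV-annuity factor = 418.297271; PMT = 423000 / 418.297271 = 1,011.2426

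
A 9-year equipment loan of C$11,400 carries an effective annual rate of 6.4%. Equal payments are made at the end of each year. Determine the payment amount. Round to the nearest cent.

PMT = 11400 / ( [1 − (1+0.064)^(−9)] / 0.064 ) = 11400 / 6.684838 = 1,705.3516

C$1,705.35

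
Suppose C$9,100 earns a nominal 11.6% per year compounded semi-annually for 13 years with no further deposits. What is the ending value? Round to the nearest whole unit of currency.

With 2 periods per year: i = 0.058, n = 26.
9,100 × (1+0.058)^26 = 9,100 × 4.331391 = 39,415.6554

C$39,416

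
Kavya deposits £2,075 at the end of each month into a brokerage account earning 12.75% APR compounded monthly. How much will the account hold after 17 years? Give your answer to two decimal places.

£1,491,479.35

Periodic rate i = 0.1275/12 = 0.010625; n = 17 × 12 = 204 periods.
FV = 2075 × [(1+0.010625)^204 − 1] / 0.010625 = 2075 × 718.785230 = 1,491,479.3513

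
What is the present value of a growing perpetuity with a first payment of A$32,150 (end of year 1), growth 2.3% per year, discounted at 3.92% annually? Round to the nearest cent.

PV = D₁/(r − g) = 32150/(0.0392 − 0.023) = 1,984,567.9012

A$1,984,567.90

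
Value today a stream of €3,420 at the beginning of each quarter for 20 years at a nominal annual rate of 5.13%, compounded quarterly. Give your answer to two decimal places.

With 4 periods per year: i = 0.012825, n = 80.
PV = 3420 × [1 − (1+0.012825)^(−80)] / 0.012825 × (1+i) = 3420 × 50.480638 = 172,643.7825
Payments are at the start of each period, so multiply by (1+i).

€172,643.78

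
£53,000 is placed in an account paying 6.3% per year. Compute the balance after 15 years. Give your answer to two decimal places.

FV = 53,000 × (1 + 0.063)^15 = 132,517.9892

£132,517.99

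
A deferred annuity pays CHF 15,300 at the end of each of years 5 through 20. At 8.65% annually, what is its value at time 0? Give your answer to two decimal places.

CHF 93,270.29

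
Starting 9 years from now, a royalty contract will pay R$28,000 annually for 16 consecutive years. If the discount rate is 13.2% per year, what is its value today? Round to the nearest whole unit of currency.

R$67,850

Value one period before first payment (t=8): 28000 × [1 − (1+0.132)^(−16)] / 0.132 = 28000 × 6.533720 = 182,944.1695
PV₀ = 182,944.1695 / (1+0.132)^8 = 182,944.1695 / 2.696320 = 67,849.5791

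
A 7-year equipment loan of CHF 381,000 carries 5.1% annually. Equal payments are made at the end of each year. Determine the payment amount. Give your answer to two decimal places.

PMT = 381000 / ( [1 − (1+0.051)^(−7)] / 0.051 ) = 381000 / 5.765462 = 66,083.1722

CHF 66,083.17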